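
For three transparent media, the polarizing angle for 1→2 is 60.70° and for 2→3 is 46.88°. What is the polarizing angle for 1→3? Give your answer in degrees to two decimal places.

θ_B ≈ 62.28°

n₂/n₁ = tan 60.70° = 1.7820 and n₃/n₂ = tan 46.88° = 1.0679.
n₃/n₁ = 1.9029. Then tan θ_B(1→3) = n₃/n₁, so θ_B(1→3) = arctan(1.9029) = 62.28°.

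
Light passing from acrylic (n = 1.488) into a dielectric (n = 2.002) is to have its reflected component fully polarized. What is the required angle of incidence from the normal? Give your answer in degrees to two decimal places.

tan θ_B = n₂/n₁ = 2.002/1.488 = 1.3454. Taking the arctangent, θ_B = 53.38°.

θ_B ≈ 53.38°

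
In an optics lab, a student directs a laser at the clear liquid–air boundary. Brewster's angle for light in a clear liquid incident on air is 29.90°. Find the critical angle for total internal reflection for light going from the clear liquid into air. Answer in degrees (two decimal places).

n₂/n₁ = tan 29.90° = 0.5750; the critical angle satisfies sin θ_c = n₂/n₁.
θ_c = arcsin(0.5750) = 35.10°.

θ_c ≈ 35.10°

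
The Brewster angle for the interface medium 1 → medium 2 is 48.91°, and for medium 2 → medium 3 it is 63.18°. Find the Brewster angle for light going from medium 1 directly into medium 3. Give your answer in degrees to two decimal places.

Each Brewster angle gives a ratio: n₂/n₁ = tan 48.91° = 1.1467, n₃/n₂ = tan 63.18° = 1.9779.
n₃/n₁ = 2.2682. Then tan θ_B(1→3) = n₃/n₁, so θ_B(1→3) = arctan(2.2682) = 66.21°.

θ_B ≈ 66.21°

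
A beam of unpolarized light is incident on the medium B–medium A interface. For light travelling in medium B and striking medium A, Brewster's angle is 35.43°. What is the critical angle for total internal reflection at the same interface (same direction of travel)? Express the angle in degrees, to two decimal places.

tan θ_B = n₂/n₁ = tan 35.43° = 0.7115.
Total internal reflection: sin θ_c = n₂/n₁ = 0.7115.
θ_c = arcsin(0.7115) = 45.35°.

θ_c ≈ 45.35°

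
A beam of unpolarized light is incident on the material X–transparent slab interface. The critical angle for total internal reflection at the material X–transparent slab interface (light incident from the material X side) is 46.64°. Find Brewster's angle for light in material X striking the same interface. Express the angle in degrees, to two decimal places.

n₂/n₁ = sin θ_c = sin 46.64° = 0.7271.
tan θ_B equals the same ratio, so θ_B = arctan(0.7271) = 36.02°.

θ_B ≈ 36.02°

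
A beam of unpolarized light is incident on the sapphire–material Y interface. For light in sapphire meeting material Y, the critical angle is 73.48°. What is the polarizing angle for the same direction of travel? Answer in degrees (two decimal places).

θ_B ≈ 43.79°

At the critical angle sin θ_c = n₂/n₁, giving n₂/n₁ = sin 73.48° = 0.9587.
Then tan θ_B = n₂/n₁ = 0.9587, so θ_B = arctan 0.9587 = 43.79°.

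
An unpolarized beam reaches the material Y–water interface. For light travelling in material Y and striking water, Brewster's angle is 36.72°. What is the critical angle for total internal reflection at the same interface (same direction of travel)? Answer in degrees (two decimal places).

tan θ_B = n₂/n₁ = tan 36.72° = 0.7459.
Total internal reflection: sin θ_c = n₂/n₁ = 0.7459.
θ_c = arcsin(0.7459) = 48.24°.

θ_c ≈ 48.24°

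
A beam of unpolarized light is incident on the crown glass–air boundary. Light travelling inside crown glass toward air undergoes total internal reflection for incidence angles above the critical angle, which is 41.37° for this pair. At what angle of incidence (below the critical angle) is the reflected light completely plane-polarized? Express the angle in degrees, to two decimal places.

θ_B ≈ 33.46°

At the critical angle sin θ_c = n₂/n₁, giving n₂/n₁ = sin 41.37° = 0.6609.
Then tan θ_B = n₂/n₁ = 0.6609, so θ_B = arctan 0.6609 = 33.46°.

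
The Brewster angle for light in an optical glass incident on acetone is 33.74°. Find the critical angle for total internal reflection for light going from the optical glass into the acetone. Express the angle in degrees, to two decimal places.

θ_c ≈ 41.91°

From Brewster, n₂/n₁ = tan θ_B = tan 33.74° = 0.6679.
Then sin θ_c = n₂/n₁ = 0.6679, so θ_c = arcsin 0.6679 = 41.91°.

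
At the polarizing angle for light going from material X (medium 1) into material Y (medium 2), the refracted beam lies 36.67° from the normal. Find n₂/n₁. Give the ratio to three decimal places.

n₂/n₁ ≈ 1.343

At Brewster incidence θ_B = 90° − θ_t = 90° − 36.67° = 53.33°.
Then n₂/n₁ = tan θ_B = tan 53.33° = 1.343.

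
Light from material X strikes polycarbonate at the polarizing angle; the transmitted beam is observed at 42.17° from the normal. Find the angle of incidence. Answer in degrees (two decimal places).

At Brewster's angle the reflected and refracted rays are perpendicular, so θ_B + θ_t = 90°.
θ_B = 90° − 42.17° = 47.83°.

θ_B ≈ 47.83°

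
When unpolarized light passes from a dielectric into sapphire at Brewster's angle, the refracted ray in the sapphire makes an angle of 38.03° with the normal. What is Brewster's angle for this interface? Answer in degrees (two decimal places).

Brewster's condition makes the reflected and refracted beams perpendicular: θ_B + θ_t = 90°.
So θ_B = 90° − θ_t = 90° − 38.03° = 51.97°.

θ_B ≈ 51.97°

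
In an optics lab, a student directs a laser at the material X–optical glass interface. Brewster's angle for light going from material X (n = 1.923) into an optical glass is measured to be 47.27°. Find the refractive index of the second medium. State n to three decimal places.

Brewster's law: tan θ_B = n₂/n₁ (light incident in material X, refracted into an optical glass).
n₂ = n₁ tan θ_B = 1.923 × tan 47.27° = 2.082.

n ≈ 2.082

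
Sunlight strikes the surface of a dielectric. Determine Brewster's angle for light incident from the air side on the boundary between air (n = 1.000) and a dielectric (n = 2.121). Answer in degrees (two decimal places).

Brewster's condition: tan θ_B = n₂/n₁ = 2.121/1.000 = 2.1210.
θ_B = arctan(2.1210) = 64.76°.

θ_B ≈ 64.76°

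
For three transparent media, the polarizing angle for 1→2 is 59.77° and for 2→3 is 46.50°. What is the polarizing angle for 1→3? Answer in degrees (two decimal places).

θ_B ≈ 61.06°

n₂/n₁ = tan 59.77° = 1.7161 and n₃/n₂ = tan 46.50° = 1.0538.
Multiplying, n₃/n₁ = 1.7161 × 1.0538 = 1.8084, and θ_B(1→3) = arctan 1.8084 = 61.06°.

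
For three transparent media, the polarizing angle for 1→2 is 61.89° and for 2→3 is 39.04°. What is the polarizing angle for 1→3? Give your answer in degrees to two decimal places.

θ_B ≈ 56.63°

tan θ_B(1→2) = n₂/n₁ = tan 61.89° = 1.8720.
tan θ_B(2→3) = n₃/n₂ = tan 39.04° = 0.8109.
Multiplying, n₃/n₁ = 1.8720 × 0.8109 = 1.5181, and θ_B(1→3) = arctan 1.5181 = 56.63°.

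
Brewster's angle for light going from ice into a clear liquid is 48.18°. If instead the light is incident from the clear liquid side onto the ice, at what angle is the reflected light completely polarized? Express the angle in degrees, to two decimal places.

The two Brewster angles are complementary: θ_B' = 90° − θ_B = 90° − 48.18° = 41.82°.

θ_B' ≈ 41.82°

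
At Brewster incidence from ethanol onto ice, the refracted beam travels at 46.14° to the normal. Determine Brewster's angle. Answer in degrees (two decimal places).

θ_B ≈ 43.86°

Since the reflected and refracted rays are at right angles at the polarizing angle, θ_B + θ_t = 90°.
θ_B = 90° − 46.14° = 43.86°.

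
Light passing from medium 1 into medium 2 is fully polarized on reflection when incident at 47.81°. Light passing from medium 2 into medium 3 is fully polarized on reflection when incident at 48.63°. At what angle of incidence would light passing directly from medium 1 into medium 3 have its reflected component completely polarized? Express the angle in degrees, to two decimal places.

n₂/n₁ = tan 47.81° = 1.1032 and n₃/n₂ = tan 48.63° = 1.1355.
So n₃/n₁ = (n₂/n₁)(n₃/n₂) = 1.1032 × 1.1355 = 1.2527.
θ_B(1→3) = arctan(1.2527) = 51.40°.

θ_B ≈ 51.40°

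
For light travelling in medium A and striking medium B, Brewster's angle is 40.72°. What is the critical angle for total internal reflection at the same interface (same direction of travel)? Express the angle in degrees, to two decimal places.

tan θ_B = n₂/n₁ = tan 40.72° = 0.8607.
Total internal reflection: sin θ_c = n₂/n₁ = 0.8607.
θ_c = arcsin(0.8607) = 59.40°.

θ_c ≈ 59.40°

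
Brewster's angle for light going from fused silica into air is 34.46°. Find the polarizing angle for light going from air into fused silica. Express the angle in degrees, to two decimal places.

tan θ_B' = n₁/n₂ = 1/tan θ_B, so θ_B' = 90° − θ_B.
θ_B' = 90° − 34.46° = 55.54°.

θ_B' ≈ 55.54°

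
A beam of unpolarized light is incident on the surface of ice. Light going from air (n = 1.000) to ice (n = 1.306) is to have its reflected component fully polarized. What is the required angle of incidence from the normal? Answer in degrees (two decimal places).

θ_B ≈ 52.56°

The reflected p-component vanishes when tan θ_B = n₂/n₁.
Here n₂/n₁ = 1.306/1.000 = 1.3060, and Brewster's law gives tan θ_B = n₂/n₁.
So θ_B = arctan 1.3060 = 52.56°.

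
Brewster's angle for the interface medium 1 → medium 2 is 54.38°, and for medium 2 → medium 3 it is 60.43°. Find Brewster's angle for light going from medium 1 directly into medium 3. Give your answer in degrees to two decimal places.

tan θ_B(1→2) = n₂/n₁ = tan 54.38° = 1.3958.
tan θ_B(2→3) = n₃/n₂ = tan 60.43° = 1.7625.
n₃/n₁ = 2.4600. Then tan θ_B(1→3) = n₃/n₁, so θ_B(1→3) = arctan(2.4600) = 67.88°.

θ_B ≈ 67.88°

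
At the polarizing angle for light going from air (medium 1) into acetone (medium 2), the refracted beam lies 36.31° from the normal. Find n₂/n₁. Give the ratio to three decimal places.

n₂/n₁ ≈ 1.361

θ_B + θ_t = 90°, so θ_B = 90° − 36.31° = 53.69°.
tan θ_B = n₂/n₁, so n₂/n₁ = tan 53.69° = 1.361.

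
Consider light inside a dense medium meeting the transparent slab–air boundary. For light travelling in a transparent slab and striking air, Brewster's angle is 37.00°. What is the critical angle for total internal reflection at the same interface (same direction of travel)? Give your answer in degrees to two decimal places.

tan θ_B = n₂/n₁ = tan 37.00° = 0.7536.
Total internal reflection: sin θ_c = n₂/n₁ = 0.7536.
θ_c = arcsin(0.7536) = 48.90°.

θ_c ≈ 48.90°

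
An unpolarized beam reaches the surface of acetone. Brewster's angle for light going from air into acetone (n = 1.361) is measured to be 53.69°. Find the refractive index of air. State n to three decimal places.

Brewster's law: tan θ_B = n₂/n₁ (light incident in air, refracted into acetone).
n₁ = n₂ / tan θ_B = 1.361 / tan 53.69° = 1.000.

n ≈ 1.000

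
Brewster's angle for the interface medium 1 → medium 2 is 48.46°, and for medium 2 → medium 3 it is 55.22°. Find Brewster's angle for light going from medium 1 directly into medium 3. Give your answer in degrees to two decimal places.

θ_B ≈ 58.40°

Each Brewster angle gives a ratio: n₂/n₁ = tan 48.46° = 1.1287, n₃/n₂ = tan 55.22° = 1.4399.
n₃/n₁ = 1.6252. Then tan θ_B(1→3) = n₃/n₁, so θ_B(1→3) = arctan(1.6252) = 58.40°.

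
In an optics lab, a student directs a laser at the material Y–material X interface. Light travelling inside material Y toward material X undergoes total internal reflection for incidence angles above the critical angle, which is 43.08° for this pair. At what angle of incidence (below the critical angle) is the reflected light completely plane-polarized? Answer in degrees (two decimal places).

θ_B ≈ 34.33°

At the critical angle sin θ_c = n₂/n₁, giving n₂/n₁ = sin 43.08° = 0.6830.
Then tan θ_B = n₂/n₁ = 0.6830, so θ_B = arctan 0.6830 = 34.33°.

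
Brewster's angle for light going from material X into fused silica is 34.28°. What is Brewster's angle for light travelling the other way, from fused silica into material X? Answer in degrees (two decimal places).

θ_B' ≈ 55.72°

tan θ_B' = n₁/n₂ = 1/tan θ_B, so θ_B' = 90° − θ_B.
θ_B' = 90° − 34.28° = 55.72°.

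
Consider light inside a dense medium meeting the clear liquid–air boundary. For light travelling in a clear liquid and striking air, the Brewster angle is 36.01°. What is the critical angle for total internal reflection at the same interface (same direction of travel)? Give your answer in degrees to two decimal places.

θ_c ≈ 46.62°

From Brewster, n₂/n₁ = tan θ_B = tan 36.01° = 0.7268.
Then sin θ_c = n₂/n₁ = 0.7268, so θ_c = arcsin 0.7268 = 46.62°.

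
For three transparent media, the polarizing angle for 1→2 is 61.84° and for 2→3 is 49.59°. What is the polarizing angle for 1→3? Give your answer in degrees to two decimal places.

tan θ_B(1→2) = n₂/n₁ = tan 61.84° = 1.8681.
tan θ_B(2→3) = n₃/n₂ = tan 49.59° = 1.1746.
n₃/n₁ = 2.1943. Then tan θ_B(1→3) = n₃/n₁, so θ_B(1→3) = arctan(2.1943) = 65.50°.

θ_B ≈ 65.50°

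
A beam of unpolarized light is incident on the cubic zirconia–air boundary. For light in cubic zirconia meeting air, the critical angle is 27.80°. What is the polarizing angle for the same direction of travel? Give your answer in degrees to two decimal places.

θ_B ≈ 25.00°

sin θ_c = n₂/n₁, so n₂/n₁ = sin 27.80° = 0.4664.
Brewster: tan θ_B = n₂/n₁ = 0.4664.
θ_B = arctan(0.4664) = 25.00°.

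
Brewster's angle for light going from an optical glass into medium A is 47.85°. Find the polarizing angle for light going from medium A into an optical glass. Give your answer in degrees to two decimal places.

Reversing the direction swaps n₁ and n₂, so tan θ_B' = 1/tan θ_B and θ_B' = 90° − θ_B.
Hence θ_B' = 90° − 47.85° = 42.15°.

θ_B' ≈ 42.15°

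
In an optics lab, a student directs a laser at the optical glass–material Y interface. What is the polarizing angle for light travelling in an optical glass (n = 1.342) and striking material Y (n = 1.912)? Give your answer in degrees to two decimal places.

θ_B ≈ 54.94°

Brewster's condition: tan θ_B = n₂/n₁ = 1.912/1.342 = 1.4247.
So θ_B = arctan 1.4247 = 54.94°.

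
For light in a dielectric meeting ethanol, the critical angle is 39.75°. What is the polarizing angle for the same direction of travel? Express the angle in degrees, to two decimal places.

θ_B ≈ 32.60°

sin θ_c = n₂/n₁, so n₂/n₁ = sin 39.75° = 0.6394.
Brewster: tan θ_B = n₂/n₁ = 0.6394.
θ_B = arctan(0.6394) = 32.60°.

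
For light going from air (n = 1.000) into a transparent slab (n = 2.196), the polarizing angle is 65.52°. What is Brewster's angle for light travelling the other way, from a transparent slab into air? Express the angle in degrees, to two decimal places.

tan θ_B' = n₁/n₂ = 1/tan θ_B, so θ_B' = 90° − θ_B.
θ_B' = 90° − 65.52° = 24.48°.

θ_B' ≈ 24.48°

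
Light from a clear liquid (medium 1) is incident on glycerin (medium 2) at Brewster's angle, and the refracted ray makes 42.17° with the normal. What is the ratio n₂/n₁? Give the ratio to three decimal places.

n₂/n₁ ≈ 1.104

At Brewster incidence θ_B = 90° − θ_t = 90° − 42.17° = 47.83°.
tan θ_B = n₂/n₁, so n₂/n₁ = tan 47.83° = 1.104.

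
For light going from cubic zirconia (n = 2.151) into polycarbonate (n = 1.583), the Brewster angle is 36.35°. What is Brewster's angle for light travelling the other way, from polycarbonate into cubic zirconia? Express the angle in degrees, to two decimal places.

θ_B' ≈ 53.65°

Reversing the direction swaps n₁ and n₂, so tan θ_B' = 1/tan θ_B and θ_B' = 90° − θ_B.
Hence θ_B' = 90° − 36.35° = 53.65°.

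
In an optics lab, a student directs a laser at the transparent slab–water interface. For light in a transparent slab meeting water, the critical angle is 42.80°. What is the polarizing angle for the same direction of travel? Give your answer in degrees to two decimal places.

θ_B ≈ 34.19°

sin θ_c = n₂/n₁, so n₂/n₁ = sin 42.80° = 0.6794.
Brewster: tan θ_B = n₂/n₁ = 0.6794.
θ_B = arctan(0.6794) = 34.19°.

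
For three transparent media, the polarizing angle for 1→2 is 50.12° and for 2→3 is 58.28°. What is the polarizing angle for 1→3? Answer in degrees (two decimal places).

θ_B ≈ 62.69°

Each Brewster angle gives a ratio: n₂/n₁ = tan 50.12° = 1.1968, n₃/n₂ = tan 58.28° = 1.6179.
n₃/n₁ = 1.9363. Then tan θ_B(1→3) = n₃/n₁, so θ_B(1→3) = arctan(1.9363) = 62.69°.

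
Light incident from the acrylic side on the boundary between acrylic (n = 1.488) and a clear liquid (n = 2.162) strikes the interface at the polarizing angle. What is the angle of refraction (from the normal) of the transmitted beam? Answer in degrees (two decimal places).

tan θ_B = n₂/n₁ = 2.162/1.488 = 1.4530, so θ_B = 55.46°.
Since θ_B + θ_t = 90° at Brewster incidence, θ_t = 90° − 55.46° = 34.54°.

θ_t ≈ 34.54°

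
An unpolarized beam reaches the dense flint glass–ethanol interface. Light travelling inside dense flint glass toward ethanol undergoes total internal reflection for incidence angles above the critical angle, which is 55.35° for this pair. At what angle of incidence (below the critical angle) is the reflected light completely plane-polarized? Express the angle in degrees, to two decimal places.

At the critical angle sin θ_c = n₂/n₁, giving n₂/n₁ = sin 55.35° = 0.8226.
Then tan θ_B = n₂/n₁ = 0.8226, so θ_B = arctan 0.8226 = 39.44°.

θ_B ≈ 39.44°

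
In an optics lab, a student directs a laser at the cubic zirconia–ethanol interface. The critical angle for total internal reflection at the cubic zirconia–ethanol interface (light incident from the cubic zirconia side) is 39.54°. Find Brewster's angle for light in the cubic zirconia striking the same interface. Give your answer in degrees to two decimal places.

θ_B ≈ 32.48°

At the critical angle sin θ_c = n₂/n₁, giving n₂/n₁ = sin 39.54° = 0.6366.
Then tan θ_B = n₂/n₁ = 0.6366, so θ_B = arctan 0.6366 = 32.48°.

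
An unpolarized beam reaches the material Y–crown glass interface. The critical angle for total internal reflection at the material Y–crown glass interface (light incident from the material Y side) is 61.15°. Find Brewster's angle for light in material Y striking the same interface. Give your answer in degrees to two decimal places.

θ_B ≈ 41.21°

At the critical angle sin θ_c = n₂/n₁, giving n₂/n₁ = sin 61.15° = 0.8759.
Then tan θ_B = n₂/n₁ = 0.8759, so θ_B = arctan 0.8759 = 41.21°.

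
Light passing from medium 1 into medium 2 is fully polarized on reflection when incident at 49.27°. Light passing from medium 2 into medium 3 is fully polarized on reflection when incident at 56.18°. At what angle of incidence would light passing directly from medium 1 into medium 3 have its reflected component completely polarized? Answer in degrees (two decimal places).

θ_B ≈ 60.02°

n₂/n₁ = tan 49.27° = 1.1614 and n₃/n₂ = tan 56.18° = 1.4927.
Multiplying, n₃/n₁ = 1.1614 × 1.4927 = 1.7335, and θ_B(1→3) = arctan 1.7335 = 60.02°.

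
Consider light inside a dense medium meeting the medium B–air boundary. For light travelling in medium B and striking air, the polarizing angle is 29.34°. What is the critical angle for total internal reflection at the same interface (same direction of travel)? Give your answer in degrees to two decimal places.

θ_c ≈ 34.20°

From Brewster, n₂/n₁ = tan θ_B = tan 29.34° = 0.5621.
Then sin θ_c = n₂/n₁ = 0.5621, so θ_c = arcsin 0.5621 = 34.20°.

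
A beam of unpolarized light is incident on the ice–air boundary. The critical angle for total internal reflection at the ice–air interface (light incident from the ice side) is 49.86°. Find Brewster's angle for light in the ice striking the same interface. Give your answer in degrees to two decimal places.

At the critical angle sin θ_c = n₂/n₁, giving n₂/n₁ = sin 49.86° = 0.7645.
Then tan θ_B = n₂/n₁ = 0.7645, so θ_B = arctan 0.7645 = 37.40°.

θ_B ≈ 37.40°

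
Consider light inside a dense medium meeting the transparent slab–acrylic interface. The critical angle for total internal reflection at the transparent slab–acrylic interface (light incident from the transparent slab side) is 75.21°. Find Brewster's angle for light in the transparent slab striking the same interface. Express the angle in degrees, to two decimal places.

At the critical angle sin θ_c = n₂/n₁, giving n₂/n₁ = sin 75.21° = 0.9669.
Then tan θ_B = n₂/n₁ = 0.9669, so θ_B = arctan 0.9669 = 44.03°.

θ_B ≈ 44.03°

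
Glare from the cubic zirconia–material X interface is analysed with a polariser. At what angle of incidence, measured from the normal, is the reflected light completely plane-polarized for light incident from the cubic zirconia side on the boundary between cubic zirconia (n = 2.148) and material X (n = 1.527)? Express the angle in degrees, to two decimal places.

Here n₂/n₁ = 1.527/2.148 = 0.7109, and Brewster's law gives tan θ_B = n₂/n₁.
So θ_B = arctan 0.7109 = 35.41°.

θ_B ≈ 35.41°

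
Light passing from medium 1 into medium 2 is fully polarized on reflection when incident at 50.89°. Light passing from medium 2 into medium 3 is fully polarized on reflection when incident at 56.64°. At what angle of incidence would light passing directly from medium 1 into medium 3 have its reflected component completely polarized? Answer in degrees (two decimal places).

Each Brewster angle gives a ratio: n₂/n₁ = tan 50.89° = 1.2301, n₃/n₂ = tan 56.64° = 1.5189.
Multiplying, n₃/n₁ = 1.2301 × 1.5189 = 1.8683, and θ_B(1→3) = arctan 1.8683 = 61.84°.

θ_B ≈ 61.84°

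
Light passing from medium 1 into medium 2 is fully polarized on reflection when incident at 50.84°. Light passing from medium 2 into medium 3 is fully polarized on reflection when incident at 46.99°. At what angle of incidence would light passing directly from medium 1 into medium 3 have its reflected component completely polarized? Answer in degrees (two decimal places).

n₂/n₁ = tan 50.84° = 1.2279 and n₃/n₂ = tan 46.99° = 1.0720.
So n₃/n₁ = (n₂/n₁)(n₃/n₂) = 1.2279 × 1.0720 = 1.3163.
θ_B(1→3) = arctan(1.3163) = 52.78°.

θ_B ≈ 52.78°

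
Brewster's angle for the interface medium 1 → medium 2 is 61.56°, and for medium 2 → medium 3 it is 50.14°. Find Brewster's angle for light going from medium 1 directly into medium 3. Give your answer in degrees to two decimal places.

θ_B ≈ 65.67°

n₂/n₁ = tan 61.56° = 1.8464 and n₃/n₂ = tan 50.14° = 1.1977.
So n₃/n₁ = (n₂/n₁)(n₃/n₂) = 1.8464 × 1.1977 = 2.2114.
θ_B(1→3) = arctan(2.2114) = 65.67°.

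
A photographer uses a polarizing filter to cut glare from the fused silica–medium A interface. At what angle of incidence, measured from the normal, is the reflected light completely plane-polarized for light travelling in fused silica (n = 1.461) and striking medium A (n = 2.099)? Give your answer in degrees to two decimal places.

θ_B ≈ 55.16°

Here n₂/n₁ = 2.099/1.461 = 1.4367, and Brewster's law gives tan θ_B = n₂/n₁. Taking the arctangent, θ_B = 55.16°.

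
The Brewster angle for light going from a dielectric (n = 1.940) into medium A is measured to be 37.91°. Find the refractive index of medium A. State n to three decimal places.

Brewster's law: tan θ_B = n₂/n₁ (light incident in a dielectric, refracted into medium A).
n₂ = n₁ tan θ_B = 1.940 × tan 37.91° = 1.511.

n ≈ 1.511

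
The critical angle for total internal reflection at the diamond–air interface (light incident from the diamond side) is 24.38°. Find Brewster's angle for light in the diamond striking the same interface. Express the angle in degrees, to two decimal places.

sin θ_c = n₂/n₁, so n₂/n₁ = sin 24.38° = 0.4128.
Brewster: tan θ_B = n₂/n₁ = 0.4128.
θ_B = arctan(0.4128) = 22.43°.

θ_B ≈ 22.43°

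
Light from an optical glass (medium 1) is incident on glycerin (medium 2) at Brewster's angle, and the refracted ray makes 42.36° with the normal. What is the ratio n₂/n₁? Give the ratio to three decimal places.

n₂/n₁ ≈ 1.097

At Brewster incidence θ_B = 90° − θ_t = 90° − 42.36° = 47.64°.
Then n₂/n₁ = tan θ_B = tan 47.64° = 1.097.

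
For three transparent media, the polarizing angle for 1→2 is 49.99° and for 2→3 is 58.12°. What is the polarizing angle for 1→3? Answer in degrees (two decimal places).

θ_B ≈ 62.43°

Each Brewster angle gives a ratio: n₂/n₁ = tan 49.99° = 1.1913, n₃/n₂ = tan 58.12° = 1.6078.
n₃/n₁ = 1.9154. Then tan θ_B(1→3) = n₃/n₁, so θ_B(1→3) = arctan(1.9154) = 62.43°.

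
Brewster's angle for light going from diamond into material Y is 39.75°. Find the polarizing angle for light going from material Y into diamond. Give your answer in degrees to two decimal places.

θ_B' ≈ 50.25°

Reversing the direction swaps n₁ and n₂, so tan θ_B' = 1/tan θ_B and θ_B' = 90° − θ_B.
Hence θ_B' = 90° − 39.75° = 50.25°.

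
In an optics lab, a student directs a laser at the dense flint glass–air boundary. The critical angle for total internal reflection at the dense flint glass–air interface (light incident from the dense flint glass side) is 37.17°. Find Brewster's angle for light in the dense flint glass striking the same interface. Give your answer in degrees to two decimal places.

θ_B ≈ 31.14°

At the critical angle sin θ_c = n₂/n₁, giving n₂/n₁ = sin 37.17° = 0.6042.
Then tan θ_B = n₂/n₁ = 0.6042, so θ_B = arctan 0.6042 = 31.14°.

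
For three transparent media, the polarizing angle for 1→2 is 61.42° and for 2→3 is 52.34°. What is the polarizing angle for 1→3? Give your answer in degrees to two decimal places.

θ_B ≈ 67.20°

Each Brewster angle gives a ratio: n₂/n₁ = tan 61.42° = 1.8357, n₃/n₂ = tan 52.34° = 1.2957.
Multiplying, n₃/n₁ = 1.8357 × 1.2957 = 2.3785, and θ_B(1→3) = arctan 2.3785 = 67.20°.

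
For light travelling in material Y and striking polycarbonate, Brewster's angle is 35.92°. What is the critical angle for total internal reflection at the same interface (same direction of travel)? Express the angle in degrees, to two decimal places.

θ_c ≈ 46.42°

From Brewster, n₂/n₁ = tan θ_B = tan 35.92° = 0.7244.
Then sin θ_c = n₂/n₁ = 0.7244, so θ_c = arcsin 0.7244 = 46.42°.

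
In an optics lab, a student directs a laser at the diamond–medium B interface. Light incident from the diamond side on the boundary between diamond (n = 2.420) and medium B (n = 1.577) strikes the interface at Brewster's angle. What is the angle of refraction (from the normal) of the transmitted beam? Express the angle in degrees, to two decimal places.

θ_t ≈ 56.91°

θ_B = arctan(n₂/n₁) = arctan(1.577/2.420) = 33.09°.
At Brewster's angle the reflected and refracted rays are perpendicular, so θ_t = 90° − θ_B = 90° − 33.09° = 56.91°.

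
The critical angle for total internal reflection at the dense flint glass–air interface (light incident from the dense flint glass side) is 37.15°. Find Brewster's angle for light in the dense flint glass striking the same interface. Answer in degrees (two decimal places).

sin θ_c = n₂/n₁, so n₂/n₁ = sin 37.15° = 0.6039.
Brewster: tan θ_B = n₂/n₁ = 0.6039.
θ_B = arctan(0.6039) = 31.13°.

θ_B ≈ 31.13°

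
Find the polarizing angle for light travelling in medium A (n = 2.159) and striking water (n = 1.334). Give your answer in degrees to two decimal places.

tan θ_B = n₂/n₁ = 1.334/2.159 = 0.6179. Taking the arctangent, θ_B = 31.71°.

θ_B ≈ 31.71°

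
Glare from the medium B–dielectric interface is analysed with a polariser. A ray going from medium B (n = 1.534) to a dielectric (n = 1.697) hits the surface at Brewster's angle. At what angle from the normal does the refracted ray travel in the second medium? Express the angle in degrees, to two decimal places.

θ_t ≈ 42.11°

tan θ_B = n₂/n₁ = 1.697/1.534 = 1.1063, so θ_B = 47.89°.
The refracted ray is perpendicular to the reflected ray, so θ_t = 90° − θ_B = 42.11°.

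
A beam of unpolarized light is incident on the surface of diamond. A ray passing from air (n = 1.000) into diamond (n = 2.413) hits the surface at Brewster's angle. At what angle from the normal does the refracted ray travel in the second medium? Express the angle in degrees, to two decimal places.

tan θ_B = n₂/n₁ = 2.413/1.000 = 2.4130, so θ_B = 67.49°.
At Brewster's angle the reflected and refracted rays are perpendicular, so θ_t = 90° − θ_B = 90° − 67.49° = 22.51°.

θ_t ≈ 22.51°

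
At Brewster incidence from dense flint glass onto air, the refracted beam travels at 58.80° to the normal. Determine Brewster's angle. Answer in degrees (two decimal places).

At Brewster's angle the reflected and refracted rays are perpendicular, so θ_B + θ_t = 90°.
So θ_B = 90° − θ_t = 90° − 58.80° = 31.20°.

θ_B ≈ 31.20°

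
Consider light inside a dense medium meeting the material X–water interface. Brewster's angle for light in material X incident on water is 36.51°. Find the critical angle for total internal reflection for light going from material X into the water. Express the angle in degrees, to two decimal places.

θ_c ≈ 47.75°

tan θ_B = n₂/n₁ = tan 36.51° = 0.7402.
Total internal reflection: sin θ_c = n₂/n₁ = 0.7402.
θ_c = arcsin(0.7402) = 47.75°.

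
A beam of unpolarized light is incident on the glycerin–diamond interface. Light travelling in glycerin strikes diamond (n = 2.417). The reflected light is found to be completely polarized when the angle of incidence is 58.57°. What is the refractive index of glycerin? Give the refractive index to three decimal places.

Brewster's law: tan θ_B = n₂/n₁ (light incident in glycerin, refracted into diamond).
n₁ = n₂ / tan θ_B = 2.417 / tan 58.57° = 1.477.

n ≈ 1.477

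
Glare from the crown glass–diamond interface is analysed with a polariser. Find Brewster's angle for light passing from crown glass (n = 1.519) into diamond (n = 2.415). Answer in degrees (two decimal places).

θ_B ≈ 57.83°

Brewster's condition: tan θ_B = n₂/n₁ = 2.415/1.519 = 1.5899. Taking the arctangent, θ_B = 57.83°.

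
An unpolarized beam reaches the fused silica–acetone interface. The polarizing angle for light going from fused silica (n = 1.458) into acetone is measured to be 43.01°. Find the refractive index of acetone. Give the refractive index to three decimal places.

n ≈ 1.360

At the polarizing angle, tan θ_B = n₂/n₁ with n₁ on the incident side (fused silica) and n₂ on the transmitted side (acetone).
n₂ = n₁ tan θ_B = 1.458 × tan 43.01° = 1.360.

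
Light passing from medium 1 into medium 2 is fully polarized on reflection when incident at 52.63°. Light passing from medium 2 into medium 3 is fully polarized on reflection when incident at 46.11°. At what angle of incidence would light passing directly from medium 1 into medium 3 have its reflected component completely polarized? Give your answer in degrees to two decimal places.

θ_B ≈ 53.70°

n₂/n₁ = tan 52.63° = 1.3094 and n₃/n₂ = tan 46.11° = 1.0395.
n₃/n₁ = 1.3611. Then tan θ_B(1→3) = n₃/n₁, so θ_B(1→3) = arctan(1.3611) = 53.70°.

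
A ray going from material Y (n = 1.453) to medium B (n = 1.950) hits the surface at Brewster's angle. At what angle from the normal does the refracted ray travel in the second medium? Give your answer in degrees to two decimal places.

θ_t ≈ 36.69°

First find Brewster's angle: tan θ_B = 1.950/1.453 = 1.3421, giving θ_B = 53.31°.
The refracted ray is perpendicular to the reflected ray, so θ_t = 90° − θ_B = 36.69°.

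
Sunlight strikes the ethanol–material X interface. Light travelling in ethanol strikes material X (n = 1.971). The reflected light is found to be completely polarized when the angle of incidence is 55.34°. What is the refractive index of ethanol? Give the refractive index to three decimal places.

Full polarization of the reflected beam means tan θ_B = n₂/n₁, where n₁ is the incident medium (ethanol).
n₁ = n₂ / tan θ_B = 1.971 / tan 55.34° = 1.363.

n ≈ 1.363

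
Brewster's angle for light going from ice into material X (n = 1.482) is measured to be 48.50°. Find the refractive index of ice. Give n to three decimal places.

n ≈ 1.311

Brewster's law: tan θ_B = n₂/n₁ (light incident in ice, refracted into material X).
n₁ = n₂ / tan θ_B = 1.482 / tan 48.50° = 1.311.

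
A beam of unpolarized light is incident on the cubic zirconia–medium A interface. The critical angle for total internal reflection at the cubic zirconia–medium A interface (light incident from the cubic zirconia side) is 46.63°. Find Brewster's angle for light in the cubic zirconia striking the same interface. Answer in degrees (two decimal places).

θ_B ≈ 36.01°

n₂/n₁ = sin θ_c = sin 46.63° = 0.7269.
tan θ_B equals the same ratio, so θ_B = arctan(0.7269) = 36.01°.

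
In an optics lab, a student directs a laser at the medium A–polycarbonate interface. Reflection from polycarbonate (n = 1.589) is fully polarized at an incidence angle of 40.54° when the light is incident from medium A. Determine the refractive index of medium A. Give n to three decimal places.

Full polarization of the reflected beam means tan θ_B = n₂/n₁, where n₁ is the incident medium (medium A).
n₁ = n₂ / tan θ_B = 1.589 / tan 40.54° = 1.858.

n ≈ 1.858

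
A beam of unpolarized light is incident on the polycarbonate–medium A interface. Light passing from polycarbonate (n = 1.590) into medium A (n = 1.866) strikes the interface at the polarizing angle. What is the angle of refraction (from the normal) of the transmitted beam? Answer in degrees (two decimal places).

θ_t ≈ 40.43°

tan θ_B = n₂/n₁ = 1.866/1.590 = 1.1736, so θ_B = 49.57°.
Since θ_B + θ_t = 90° at Brewster incidence, θ_t = 90° − 49.57° = 40.43°.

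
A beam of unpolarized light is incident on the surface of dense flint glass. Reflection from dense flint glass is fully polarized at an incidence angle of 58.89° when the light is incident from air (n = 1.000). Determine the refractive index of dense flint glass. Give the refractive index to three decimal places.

At Brewster's angle, tan θ_B = n₂/n₁ with n₁ on the incident side (air) and n₂ on the transmitted side (dense flint glass).
n₂ = n₁ tan θ_B = 1.000 × tan 58.89° = 1.657.

n ≈ 1.657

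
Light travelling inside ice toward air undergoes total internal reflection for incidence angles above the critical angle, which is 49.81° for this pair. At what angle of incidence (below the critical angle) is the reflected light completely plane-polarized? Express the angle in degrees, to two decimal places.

θ_B ≈ 37.38°

At the critical angle sin θ_c = n₂/n₁, giving n₂/n₁ = sin 49.81° = 0.7639.
Then tan θ_B = n₂/n₁ = 0.7639, so θ_B = arctan 0.7639 = 37.38°.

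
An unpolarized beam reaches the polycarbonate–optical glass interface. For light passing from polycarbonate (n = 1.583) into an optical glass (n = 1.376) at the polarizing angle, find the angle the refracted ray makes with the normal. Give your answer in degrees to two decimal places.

First find Brewster's angle: tan θ_B = 1.376/1.583 = 0.8692, giving θ_B = 41.00°.
Since θ_B + θ_t = 90° at Brewster incidence, θ_t = 90° − 41.00° = 49.00°.

θ_t ≈ 49.00°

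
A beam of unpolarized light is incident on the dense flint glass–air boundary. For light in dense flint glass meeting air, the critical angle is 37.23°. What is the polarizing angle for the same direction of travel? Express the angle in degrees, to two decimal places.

sin θ_c = n₂/n₁, so n₂/n₁ = sin 37.23° = 0.6050.
Brewster: tan θ_B = n₂/n₁ = 0.6050.
θ_B = arctan(0.6050) = 31.17°.

θ_B ≈ 31.17°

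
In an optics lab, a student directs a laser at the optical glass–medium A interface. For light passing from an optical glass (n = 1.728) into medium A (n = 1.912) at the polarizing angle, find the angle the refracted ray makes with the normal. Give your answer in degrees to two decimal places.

θ_t ≈ 42.11°

tan θ_B = n₂/n₁ = 1.912/1.728 = 1.1065, so θ_B = 47.89°.
The refracted ray is perpendicular to the reflected ray, so θ_t = 90° − θ_B = 42.11°.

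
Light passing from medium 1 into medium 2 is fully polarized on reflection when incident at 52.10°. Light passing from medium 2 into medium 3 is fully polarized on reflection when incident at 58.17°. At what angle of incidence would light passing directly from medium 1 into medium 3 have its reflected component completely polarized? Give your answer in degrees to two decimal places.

n₂/n₁ = tan 52.10° = 1.2846 and n₃/n₂ = tan 58.17° = 1.6110.
Multiplying, n₃/n₁ = 1.2846 × 1.6110 = 2.0694, and θ_B(1→3) = arctan 2.0694 = 64.21°.

θ_B ≈ 64.21°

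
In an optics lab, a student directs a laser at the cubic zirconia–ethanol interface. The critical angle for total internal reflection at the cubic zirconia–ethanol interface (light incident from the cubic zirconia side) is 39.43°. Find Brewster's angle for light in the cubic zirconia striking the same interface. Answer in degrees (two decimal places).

At the critical angle sin θ_c = n₂/n₁, giving n₂/n₁ = sin 39.43° = 0.6351.
Then tan θ_B = n₂/n₁ = 0.6351, so θ_B = arctan 0.6351 = 32.42°.

θ_B ≈ 32.42°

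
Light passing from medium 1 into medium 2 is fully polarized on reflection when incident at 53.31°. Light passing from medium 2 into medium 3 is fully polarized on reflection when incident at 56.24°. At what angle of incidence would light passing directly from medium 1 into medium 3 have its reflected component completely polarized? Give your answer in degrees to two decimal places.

θ_B ≈ 63.52°

Each Brewster angle gives a ratio: n₂/n₁ = tan 53.31° = 1.3421, n₃/n₂ = tan 56.24° = 1.4960.
So n₃/n₁ = (n₂/n₁)(n₃/n₂) = 1.3421 × 1.4960 = 2.0078.
θ_B(1→3) = arctan(2.0078) = 63.52°.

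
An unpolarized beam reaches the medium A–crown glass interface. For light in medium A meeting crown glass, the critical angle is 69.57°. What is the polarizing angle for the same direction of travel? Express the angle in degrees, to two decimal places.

θ_B ≈ 43.14°

sin θ_c = n₂/n₁, so n₂/n₁ = sin 69.57° = 0.9371.
Brewster: tan θ_B = n₂/n₁ = 0.9371.
θ_B = arctan(0.9371) = 43.14°.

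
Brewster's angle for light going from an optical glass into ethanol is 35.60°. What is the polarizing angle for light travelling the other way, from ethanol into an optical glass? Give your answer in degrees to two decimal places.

θ_B' ≈ 54.40°

Reversing the direction swaps n₁ and n₂, so tan θ_B' = 1/tan θ_B and θ_B' = 90° − θ_B.
Hence θ_B' = 90° − 35.60° = 54.40°.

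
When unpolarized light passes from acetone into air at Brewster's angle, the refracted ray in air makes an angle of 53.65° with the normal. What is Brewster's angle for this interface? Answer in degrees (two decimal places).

At Brewster's angle the reflected and refracted rays are perpendicular, so θ_B + θ_t = 90°.
θ_B = 90° − 53.65° = 36.35°.

θ_B ≈ 36.35°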